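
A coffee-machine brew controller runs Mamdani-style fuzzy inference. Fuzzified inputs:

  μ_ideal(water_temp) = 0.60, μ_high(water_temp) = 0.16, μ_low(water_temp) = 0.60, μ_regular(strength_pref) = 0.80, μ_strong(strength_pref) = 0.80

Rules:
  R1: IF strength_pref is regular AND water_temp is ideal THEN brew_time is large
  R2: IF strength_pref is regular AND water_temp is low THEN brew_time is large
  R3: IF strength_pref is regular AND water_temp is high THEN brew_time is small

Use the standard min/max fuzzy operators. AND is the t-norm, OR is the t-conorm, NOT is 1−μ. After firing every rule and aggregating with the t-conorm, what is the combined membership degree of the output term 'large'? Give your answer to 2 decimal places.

0.60

R1: regular=0.80, ideal=0.60; AND[min(a, b)] → w = 0.60
R2: regular=0.80, low=0.60; AND[min(a, b)] → w = 0.60
R3: regular=0.80, high=0.16; AND[min(a, b)] → w = 0.16
Rules with consequent 'large': {R1, R2} → strengths 0.60, 0.60
Aggregate via t-conorm [max(a, b)]: 0.60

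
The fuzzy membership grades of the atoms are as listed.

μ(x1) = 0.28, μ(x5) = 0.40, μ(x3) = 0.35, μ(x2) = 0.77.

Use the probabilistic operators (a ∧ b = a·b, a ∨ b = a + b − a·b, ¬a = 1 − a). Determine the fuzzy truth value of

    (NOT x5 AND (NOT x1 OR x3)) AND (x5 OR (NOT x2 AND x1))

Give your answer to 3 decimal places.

NOT x5 = 1 − 0.4000 = 0.6000
NOT x1 = 1 − 0.2800 = 0.7200
NOT x1 OR x3 = a + b − a·b on (0.7200, 0.3500) = 0.8180
NOT x5 AND (NOT x1 OR x3) = a·b on (0.6000, 0.8180) = 0.4908
NOT x2 = 1 − 0.7700 = 0.2300
NOT x2 AND x1 = a·b on (0.2300, 0.2800) = 0.0644
x5 OR (NOT x2 AND x1) = a + b − a·b on (0.4000, 0.0644) = 0.4386
(NOT x5 AND (NOT x1 OR x3)) AND (x5 OR (NOT x2 AND x1)) = a·b on (0.4908, 0.4386) = 0.2153

0.215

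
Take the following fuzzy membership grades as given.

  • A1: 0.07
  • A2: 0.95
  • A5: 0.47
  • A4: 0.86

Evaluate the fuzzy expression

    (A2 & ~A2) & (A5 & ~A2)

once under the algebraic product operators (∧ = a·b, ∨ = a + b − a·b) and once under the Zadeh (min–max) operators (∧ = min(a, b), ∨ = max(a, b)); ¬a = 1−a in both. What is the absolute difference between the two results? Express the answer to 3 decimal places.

Under algebraic product:
  ~A2 = 1 − 0.9500 = 0.0500
  A2 & ~A2 = a·b on (0.9500, 0.0500) = 0.0475
  ~A2 = 1 − 0.9500 = 0.0500
  A5 & ~A2 = a·b on (0.4700, 0.0500) = 0.0235
  (A2 & ~A2) & (A5 & ~A2) = a·b on (0.0475, 0.0235) = 0.0011
  → value = 0.0011
Under Zadeh (min–max):
  ~A2 = 1 − 0.95 = 0.05
  A2 & ~A2 = min(a, b) on (0.95, 0.05) = 0.05
  ~A2 = 1 − 0.95 = 0.05
  A5 & ~A2 = min(a, b) on (0.47, 0.05) = 0.05
  (A2 & ~A2) & (A5 & ~A2) = min(a, b) on (0.05, 0.05) = 0.05
  → value = 0.0500
|0.0011 − 0.0500| = 0.049

0.049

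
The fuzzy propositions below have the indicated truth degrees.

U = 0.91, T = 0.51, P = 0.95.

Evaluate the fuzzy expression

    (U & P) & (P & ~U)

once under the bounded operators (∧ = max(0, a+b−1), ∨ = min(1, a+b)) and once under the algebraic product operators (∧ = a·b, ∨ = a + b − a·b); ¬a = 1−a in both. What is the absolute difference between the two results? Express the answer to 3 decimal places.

0.074

Under bounded:
  U & P = max(0, a+b−1) on (0.91, 0.95) = 0.86
  ~U = 1 − 0.91 = 0.09
  P & ~U = max(0, a+b−1) on (0.95, 0.09) = 0.04
  (U & P) & (P & ~U) = max(0, a+b−1) on (0.86, 0.04) = 0.00
  → value = 0.0000
Under algebraic product:
  U & P = a·b on (0.9100, 0.9500) = 0.8645
  ~U = 1 − 0.9100 = 0.0900
  P & ~U = a·b on (0.9500, 0.0900) = 0.0855
  (U & P) & (P & ~U) = a·b on (0.8645, 0.0855) = 0.0739
  → value = 0.0739
|0.0000 − 0.0739| = 0.074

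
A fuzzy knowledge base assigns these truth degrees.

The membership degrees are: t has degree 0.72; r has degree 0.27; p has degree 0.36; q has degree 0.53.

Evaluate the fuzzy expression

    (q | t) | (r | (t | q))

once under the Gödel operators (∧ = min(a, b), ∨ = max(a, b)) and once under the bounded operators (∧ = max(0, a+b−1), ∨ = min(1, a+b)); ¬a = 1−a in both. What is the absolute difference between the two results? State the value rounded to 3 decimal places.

Under Gödel:
  q | t = max(a, b) on (0.53, 0.72) = 0.72
  t | q = max(a, b) on (0.72, 0.53) = 0.72
  r | (t | q) = max(a, b) on (0.27, 0.72) = 0.72
  (q | t) | (r | (t | q)) = max(a, b) on (0.72, 0.72) = 0.72
  → value = 0.7200
Under bounded:
  q | t = min(1, a+b) on (0.53, 0.72) = 1.00
  t | q = min(1, a+b) on (0.72, 0.53) = 1.00
  r | (t | q) = min(1, a+b) on (0.27, 1.00) = 1.00
  (q | t) | (r | (t | q)) = min(1, a+b) on (1.00, 1.00) = 1.00
  → value = 1.0000
|0.7200 − 1.0000| = 0.280

0.280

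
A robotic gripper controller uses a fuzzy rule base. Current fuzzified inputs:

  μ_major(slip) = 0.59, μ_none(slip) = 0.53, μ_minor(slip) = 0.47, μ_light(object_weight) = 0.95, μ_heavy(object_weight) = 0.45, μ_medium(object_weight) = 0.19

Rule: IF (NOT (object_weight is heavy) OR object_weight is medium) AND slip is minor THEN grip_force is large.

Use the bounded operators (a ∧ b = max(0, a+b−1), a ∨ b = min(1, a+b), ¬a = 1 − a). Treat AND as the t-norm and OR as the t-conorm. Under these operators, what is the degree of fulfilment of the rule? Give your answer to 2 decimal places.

0.21

firing strength: (¬heavy=1−0.45=0.55 OR medium=0.19) = 0.74; AND[max(0, a+b−1)] with minor=0.47 → w = 0.21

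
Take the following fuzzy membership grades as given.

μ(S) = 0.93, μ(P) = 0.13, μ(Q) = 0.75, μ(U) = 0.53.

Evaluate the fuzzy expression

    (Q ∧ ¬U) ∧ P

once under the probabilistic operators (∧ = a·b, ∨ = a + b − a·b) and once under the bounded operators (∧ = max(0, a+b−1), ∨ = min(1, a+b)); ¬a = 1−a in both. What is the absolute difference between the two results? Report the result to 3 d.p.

0.046

Under probabilistic:
  ¬U = 1 − 0.5300 = 0.4700
  Q ∧ ¬U = a·b on (0.7500, 0.4700) = 0.3525
  (Q ∧ ¬U) ∧ P = a·b on (0.3525, 0.1300) = 0.0458
  → value = 0.0458
Under bounded:
  ¬U = 1 − 0.53 = 0.47
  Q ∧ ¬U = max(0, a+b−1) on (0.75, 0.47) = 0.22
  (Q ∧ ¬U) ∧ P = max(0, a+b−1) on (0.22, 0.13) = 0.00
  → value = 0.0000
|0.0458 − 0.0000| = 0.046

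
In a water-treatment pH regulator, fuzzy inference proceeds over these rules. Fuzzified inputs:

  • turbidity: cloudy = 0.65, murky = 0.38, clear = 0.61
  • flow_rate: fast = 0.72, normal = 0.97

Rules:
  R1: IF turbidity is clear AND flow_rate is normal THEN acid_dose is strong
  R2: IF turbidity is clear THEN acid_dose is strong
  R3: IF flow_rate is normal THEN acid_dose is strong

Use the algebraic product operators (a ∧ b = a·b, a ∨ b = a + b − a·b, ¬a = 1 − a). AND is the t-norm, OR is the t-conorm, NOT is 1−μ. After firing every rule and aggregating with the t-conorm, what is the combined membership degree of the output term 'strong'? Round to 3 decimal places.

0.995

R1: clear=0.61, normal=0.97; AND[a·b] → w = 0.5917
R2: clear=0.61 → w = 0.6100
R3: normal=0.97 → w = 0.9700
Rules with consequent 'strong': {R1, R2, R3} → strengths 0.5917, 0.6100, 0.9700
Aggregate via t-conorm [a + b − a·b]: 0.9952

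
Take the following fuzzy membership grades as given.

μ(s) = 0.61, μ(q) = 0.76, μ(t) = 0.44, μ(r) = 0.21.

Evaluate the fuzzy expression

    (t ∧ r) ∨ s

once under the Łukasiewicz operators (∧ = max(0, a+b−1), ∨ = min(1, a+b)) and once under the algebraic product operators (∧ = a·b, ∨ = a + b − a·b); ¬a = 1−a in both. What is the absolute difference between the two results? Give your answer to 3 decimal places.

0.036

Under Łukasiewicz:
  t ∧ r = max(0, a+b−1) on (0.44, 0.21) = 0.00
  (t ∧ r) ∨ s = min(1, a+b) on (0.00, 0.61) = 0.61
  → value = 0.6100
Under algebraic product:
  t ∧ r = a·b on (0.4400, 0.2100) = 0.0924
  (t ∧ r) ∨ s = a + b − a·b on (0.0924, 0.6100) = 0.6460
  → value = 0.6460
|0.6100 − 0.6460| = 0.036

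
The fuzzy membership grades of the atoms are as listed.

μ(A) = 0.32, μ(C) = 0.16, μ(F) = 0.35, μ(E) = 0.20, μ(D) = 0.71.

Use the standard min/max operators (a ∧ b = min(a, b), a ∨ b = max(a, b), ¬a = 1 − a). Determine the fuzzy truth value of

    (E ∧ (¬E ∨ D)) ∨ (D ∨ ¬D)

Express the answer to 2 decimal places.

¬E = 1 − 0.20 = 0.80
¬E ∨ D = max(a, b) on (0.80, 0.71) = 0.80
E ∧ (¬E ∨ D) = min(a, b) on (0.20, 0.80) = 0.20
¬D = 1 − 0.71 = 0.29
D ∨ ¬D = max(a, b) on (0.71, 0.29) = 0.71
(E ∧ (¬E ∨ D)) ∨ (D ∨ ¬D) = max(a, b) on (0.20, 0.71) = 0.71

0.71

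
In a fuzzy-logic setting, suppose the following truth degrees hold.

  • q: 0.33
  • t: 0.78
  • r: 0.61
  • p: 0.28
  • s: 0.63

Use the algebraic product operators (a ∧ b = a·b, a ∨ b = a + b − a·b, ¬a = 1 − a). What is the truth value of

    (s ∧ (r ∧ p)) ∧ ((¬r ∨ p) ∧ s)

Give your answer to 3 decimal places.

r ∧ p = a·b on (0.6100, 0.2800) = 0.1708
s ∧ (r ∧ p) = a·b on (0.6300, 0.1708) = 0.1076
¬r = 1 − 0.6100 = 0.3900
¬r ∨ p = a + b − a·b on (0.3900, 0.2800) = 0.5608
(¬r ∨ p) ∧ s = a·b on (0.5608, 0.6300) = 0.3533
(s ∧ (r ∧ p)) ∧ ((¬r ∨ p) ∧ s) = a·b on (0.1076, 0.3533) = 0.0380

0.038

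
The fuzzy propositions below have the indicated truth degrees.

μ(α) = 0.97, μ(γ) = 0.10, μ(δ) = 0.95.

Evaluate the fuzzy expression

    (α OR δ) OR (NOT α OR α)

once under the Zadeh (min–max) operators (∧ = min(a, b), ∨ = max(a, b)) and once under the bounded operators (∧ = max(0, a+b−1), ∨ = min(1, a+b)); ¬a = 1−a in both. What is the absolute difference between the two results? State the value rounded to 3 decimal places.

Under Zadeh (min–max):
  α OR δ = max(a, b) on (0.97, 0.95) = 0.97
  NOT α = 1 − 0.97 = 0.03
  NOT α OR α = max(a, b) on (0.03, 0.97) = 0.97
  (α OR δ) OR (NOT α OR α) = max(a, b) on (0.97, 0.97) = 0.97
  → value = 0.9700
Under bounded:
  α OR δ = min(1, a+b) on (0.97, 0.95) = 1.00
  NOT α = 1 − 0.97 = 0.03
  NOT α OR α = min(1, a+b) on (0.03, 0.97) = 1.00
  (α OR δ) OR (NOT α OR α) = min(1, a+b) on (1.00, 1.00) = 1.00
  → value = 1.0000
|0.9700 − 1.0000| = 0.030

0.030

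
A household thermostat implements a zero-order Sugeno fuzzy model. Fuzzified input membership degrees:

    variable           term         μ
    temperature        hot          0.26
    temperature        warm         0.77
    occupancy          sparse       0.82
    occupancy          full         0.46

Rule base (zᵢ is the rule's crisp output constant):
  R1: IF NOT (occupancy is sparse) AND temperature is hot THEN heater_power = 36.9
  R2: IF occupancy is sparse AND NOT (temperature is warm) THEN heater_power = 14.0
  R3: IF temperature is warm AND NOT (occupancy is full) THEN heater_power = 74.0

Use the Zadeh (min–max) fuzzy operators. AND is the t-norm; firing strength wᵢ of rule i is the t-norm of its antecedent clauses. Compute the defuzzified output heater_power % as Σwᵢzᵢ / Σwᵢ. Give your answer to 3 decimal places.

R1 (z=36.9): ¬sparse=1−0.82=0.18, hot=0.26; AND[min(a, b)] → w = 0.18
R2 (z=14.0): sparse=0.82, ¬warm=1−0.77=0.23; AND[min(a, b)] → w = 0.23
R3 (z=74.0): warm=0.77, ¬full=1−0.46=0.54; AND[min(a, b)] → w = 0.54
Weighted average = (0.18·36.9 + 0.23·14.0 + 0.54·74.0) / (0.18 + 0.23 + 0.54)
  = 49.8220 / 0.9500 = 52.444

52.444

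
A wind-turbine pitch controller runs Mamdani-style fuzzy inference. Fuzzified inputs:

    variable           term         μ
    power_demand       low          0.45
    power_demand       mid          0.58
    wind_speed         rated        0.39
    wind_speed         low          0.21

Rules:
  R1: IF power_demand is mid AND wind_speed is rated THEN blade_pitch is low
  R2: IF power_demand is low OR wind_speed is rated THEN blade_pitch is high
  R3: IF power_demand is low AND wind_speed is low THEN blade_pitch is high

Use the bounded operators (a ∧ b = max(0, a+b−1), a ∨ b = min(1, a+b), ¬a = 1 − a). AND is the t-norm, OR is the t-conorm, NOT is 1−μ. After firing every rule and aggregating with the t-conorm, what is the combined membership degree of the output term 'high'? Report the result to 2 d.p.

0.84

R1: mid=0.58, rated=0.39; AND[max(0, a+b−1)] → w = 0.00
R2: low=0.45, rated=0.39; OR[min(1, a+b)] → w = 0.84
R3: low=0.45, low=0.21; AND[max(0, a+b−1)] → w = 0.00
Rules with consequent 'high': {R2, R3} → strengths 0.84, 0.00
Aggregate via t-conorm [min(1, a+b)]: 0.84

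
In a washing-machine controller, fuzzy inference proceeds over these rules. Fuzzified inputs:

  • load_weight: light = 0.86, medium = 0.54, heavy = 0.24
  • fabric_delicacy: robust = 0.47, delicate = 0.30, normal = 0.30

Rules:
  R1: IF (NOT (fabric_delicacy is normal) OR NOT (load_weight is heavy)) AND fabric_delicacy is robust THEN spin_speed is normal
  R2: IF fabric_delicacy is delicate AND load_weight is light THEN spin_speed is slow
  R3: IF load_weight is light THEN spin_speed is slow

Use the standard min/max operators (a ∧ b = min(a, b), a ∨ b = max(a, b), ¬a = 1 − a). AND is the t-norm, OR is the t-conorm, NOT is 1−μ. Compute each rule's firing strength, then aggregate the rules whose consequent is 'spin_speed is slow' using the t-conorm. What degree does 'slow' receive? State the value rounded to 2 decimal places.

R1: (¬normal=1−0.30=0.70 OR ¬heavy=1−0.24=0.76) = 0.76; AND[min(a, b)] with robust=0.47 → w = 0.47
R2: delicate=0.30, light=0.86; AND[min(a, b)] → w = 0.30
R3: light=0.86 → w = 0.86
Rules with consequent 'slow': {R2, R3} → strengths 0.30, 0.86
Aggregate via t-conorm [max(a, b)]: 0.86

0.86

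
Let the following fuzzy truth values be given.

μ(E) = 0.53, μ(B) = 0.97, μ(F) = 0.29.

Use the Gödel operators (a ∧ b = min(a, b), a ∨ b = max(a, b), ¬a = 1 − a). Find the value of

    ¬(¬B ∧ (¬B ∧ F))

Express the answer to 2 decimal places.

0.97

¬B = 1 − 0.97 = 0.03
¬B = 1 − 0.97 = 0.03
¬B ∧ F = min(a, b) on (0.03, 0.29) = 0.03
¬B ∧ (¬B ∧ F) = min(a, b) on (0.03, 0.03) = 0.03
¬(¬B ∧ (¬B ∧ F)) = 1 − 0.03 = 0.97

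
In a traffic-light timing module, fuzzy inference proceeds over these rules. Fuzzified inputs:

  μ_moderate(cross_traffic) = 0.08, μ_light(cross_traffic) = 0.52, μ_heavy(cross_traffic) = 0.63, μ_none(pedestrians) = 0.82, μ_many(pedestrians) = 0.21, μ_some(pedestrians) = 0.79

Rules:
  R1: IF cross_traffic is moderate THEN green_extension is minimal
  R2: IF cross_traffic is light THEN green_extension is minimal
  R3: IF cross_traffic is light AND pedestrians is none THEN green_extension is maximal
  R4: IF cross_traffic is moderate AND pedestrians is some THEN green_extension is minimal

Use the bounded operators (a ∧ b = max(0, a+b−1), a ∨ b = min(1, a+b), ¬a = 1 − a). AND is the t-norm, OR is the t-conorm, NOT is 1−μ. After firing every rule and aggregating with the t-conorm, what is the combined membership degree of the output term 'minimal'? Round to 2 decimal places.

0.60

R1: moderate=0.08 → w = 0.08
R2: light=0.52 → w = 0.52
R3: light=0.52, none=0.82; AND[max(0, a+b−1)] → w = 0.34
R4: moderate=0.08, some=0.79; AND[max(0, a+b−1)] → w = 0.00
Rules with consequent 'minimal': {R1, R2, R4} → strengths 0.08, 0.52, 0.00
Aggregate via t-conorm [min(1, a+b)]: 0.60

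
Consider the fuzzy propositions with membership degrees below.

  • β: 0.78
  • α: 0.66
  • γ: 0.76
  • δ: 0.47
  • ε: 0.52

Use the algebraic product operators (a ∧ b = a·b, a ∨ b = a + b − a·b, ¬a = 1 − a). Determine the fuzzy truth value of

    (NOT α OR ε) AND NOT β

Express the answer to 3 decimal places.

0.150

NOT α = 1 − 0.6600 = 0.3400
NOT α OR ε = a + b − a·b on (0.3400, 0.5200) = 0.6832
NOT β = 1 − 0.7800 = 0.2200
(NOT α OR ε) AND NOT β = a·b on (0.6832, 0.2200) = 0.1503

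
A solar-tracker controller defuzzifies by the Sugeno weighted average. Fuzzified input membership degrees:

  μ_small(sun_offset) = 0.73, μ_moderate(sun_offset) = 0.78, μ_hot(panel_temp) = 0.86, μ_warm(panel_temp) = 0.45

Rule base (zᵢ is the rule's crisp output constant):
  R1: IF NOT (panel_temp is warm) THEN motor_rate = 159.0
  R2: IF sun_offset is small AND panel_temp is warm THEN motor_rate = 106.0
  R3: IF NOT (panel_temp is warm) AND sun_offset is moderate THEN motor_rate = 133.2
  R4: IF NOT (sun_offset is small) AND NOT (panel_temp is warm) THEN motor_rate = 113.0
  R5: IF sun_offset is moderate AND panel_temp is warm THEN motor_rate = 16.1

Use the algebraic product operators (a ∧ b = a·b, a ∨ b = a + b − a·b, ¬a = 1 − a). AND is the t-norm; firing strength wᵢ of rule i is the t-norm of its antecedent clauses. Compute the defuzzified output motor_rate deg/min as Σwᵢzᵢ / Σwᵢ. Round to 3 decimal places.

R1 (z=159.0): ¬warm=1−0.45=0.55 → w = 0.5500
R2 (z=106.0): small=0.73, warm=0.45; AND[a·b] → w = 0.3285
R3 (z=133.2): ¬warm=1−0.45=0.55, moderate=0.78; AND[a·b] → w = 0.4290
R4 (z=113.0): ¬small=1−0.73=0.27, ¬warm=1−0.45=0.55; AND[a·b] → w = 0.1485
R5 (z=16.1): moderate=0.78, warm=0.45; AND[a·b] → w = 0.3510
Weighted average = (0.5500·159.0 + 0.3285·106.0 + 0.4290·133.2 + 0.1485·113.0 + 0.3510·16.1) / (0.5500 + 0.3285 + 0.4290 + 0.1485 + 0.3510)
  = 201.8454 / 1.8070 = 111.702

111.702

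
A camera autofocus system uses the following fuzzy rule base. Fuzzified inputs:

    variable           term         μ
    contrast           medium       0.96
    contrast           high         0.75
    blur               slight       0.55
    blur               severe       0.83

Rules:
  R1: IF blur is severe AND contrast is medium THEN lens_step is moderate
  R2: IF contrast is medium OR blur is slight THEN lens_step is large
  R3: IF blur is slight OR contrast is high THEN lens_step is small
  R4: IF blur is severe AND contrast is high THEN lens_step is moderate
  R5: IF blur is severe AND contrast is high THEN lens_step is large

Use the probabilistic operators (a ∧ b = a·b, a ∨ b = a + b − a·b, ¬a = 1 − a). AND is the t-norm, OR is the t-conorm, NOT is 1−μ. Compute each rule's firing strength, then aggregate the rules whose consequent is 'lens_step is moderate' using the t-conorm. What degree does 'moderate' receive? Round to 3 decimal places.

0.923

R1: severe=0.83, medium=0.96; AND[a·b] → w = 0.7968
R2: medium=0.96, slight=0.55; OR[a + b − a·b] → w = 0.9820
R3: slight=0.55, high=0.75; OR[a + b − a·b] → w = 0.8875
R4: severe=0.83, high=0.75; AND[a·b] → w = 0.6225
R5: severe=0.83, high=0.75; AND[a·b] → w = 0.6225
Rules with consequent 'moderate': {R1, R4} → strengths 0.7968, 0.6225
Aggregate via t-conorm [a + b − a·b]: 0.9233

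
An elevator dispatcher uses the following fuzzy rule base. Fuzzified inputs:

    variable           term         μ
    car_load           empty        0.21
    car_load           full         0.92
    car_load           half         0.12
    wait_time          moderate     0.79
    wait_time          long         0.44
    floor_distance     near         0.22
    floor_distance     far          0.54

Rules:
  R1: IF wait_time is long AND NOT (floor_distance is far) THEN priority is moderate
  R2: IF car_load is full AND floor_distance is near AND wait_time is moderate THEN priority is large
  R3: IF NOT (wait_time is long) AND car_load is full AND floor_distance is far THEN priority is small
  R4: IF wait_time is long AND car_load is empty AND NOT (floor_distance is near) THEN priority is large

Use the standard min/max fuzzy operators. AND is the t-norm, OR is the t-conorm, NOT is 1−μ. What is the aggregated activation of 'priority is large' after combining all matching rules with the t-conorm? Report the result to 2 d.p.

0.22

R1: long=0.44, ¬far=1−0.54=0.46; AND[min(a, b)] → w = 0.44
R2: full=0.92, near=0.22, moderate=0.79; AND[min(a, b)] → w = 0.22
R3: ¬long=1−0.44=0.56, full=0.92, far=0.54; AND[min(a, b)] → w = 0.54
R4: long=0.44, empty=0.21, ¬near=1−0.22=0.78; AND[min(a, b)] → w = 0.21
Rules with consequent 'large': {R2, R4} → strengths 0.22, 0.21
Aggregate via t-conorm [max(a, b)]: 0.22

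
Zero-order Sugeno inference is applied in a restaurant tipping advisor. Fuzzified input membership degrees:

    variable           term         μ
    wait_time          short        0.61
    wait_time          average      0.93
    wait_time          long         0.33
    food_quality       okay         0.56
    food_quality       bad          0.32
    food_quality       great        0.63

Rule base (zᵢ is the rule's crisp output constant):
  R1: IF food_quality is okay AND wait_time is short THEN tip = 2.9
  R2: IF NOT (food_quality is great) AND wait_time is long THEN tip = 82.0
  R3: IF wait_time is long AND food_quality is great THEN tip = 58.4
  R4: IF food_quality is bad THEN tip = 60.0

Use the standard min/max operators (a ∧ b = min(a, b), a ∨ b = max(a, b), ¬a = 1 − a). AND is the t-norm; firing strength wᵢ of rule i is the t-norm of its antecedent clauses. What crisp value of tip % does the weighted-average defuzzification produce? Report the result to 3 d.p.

43.608

R1 (z=2.9): okay=0.56, short=0.61; AND[min(a, b)] → w = 0.56
R2 (z=82.0): ¬great=1−0.63=0.37, long=0.33; AND[min(a, b)] → w = 0.33
R3 (z=58.4): long=0.33, great=0.63; AND[min(a, b)] → w = 0.33
R4 (z=60.0): bad=0.32 → w = 0.32
Weighted average = (0.56·2.9 + 0.33·82.0 + 0.33·58.4 + 0.32·60.0) / (0.56 + 0.33 + 0.33 + 0.32)
  = 67.1560 / 1.5400 = 43.608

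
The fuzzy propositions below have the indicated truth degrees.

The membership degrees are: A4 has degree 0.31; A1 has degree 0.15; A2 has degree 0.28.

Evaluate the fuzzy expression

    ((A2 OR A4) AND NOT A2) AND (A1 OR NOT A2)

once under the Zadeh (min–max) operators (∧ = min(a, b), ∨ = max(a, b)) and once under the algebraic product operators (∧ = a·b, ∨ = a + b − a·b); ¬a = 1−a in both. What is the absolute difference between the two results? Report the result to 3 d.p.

0.034

Under Zadeh (min–max):
  A2 OR A4 = max(a, b) on (0.28, 0.31) = 0.31
  NOT A2 = 1 − 0.28 = 0.72
  (A2 OR A4) AND NOT A2 = min(a, b) on (0.31, 0.72) = 0.31
  NOT A2 = 1 − 0.28 = 0.72
  A1 OR NOT A2 = max(a, b) on (0.15, 0.72) = 0.72
  ((A2 OR A4) AND NOT A2) AND (A1 OR NOT A2) = min(a, b) on (0.31, 0.72) = 0.31
  → value = 0.3100
Under algebraic product:
  A2 OR A4 = a + b − a·b on (0.2800, 0.3100) = 0.5032
  NOT A2 = 1 − 0.2800 = 0.7200
  (A2 OR A4) AND NOT A2 = a·b on (0.5032, 0.7200) = 0.3623
  NOT A2 = 1 − 0.2800 = 0.7200
  A1 OR NOT A2 = a + b − a·b on (0.1500, 0.7200) = 0.7620
  ((A2 OR A4) AND NOT A2) AND (A1 OR NOT A2) = a·b on (0.3623, 0.7620) = 0.2761
  → value = 0.2761
|0.3100 − 0.2761| = 0.034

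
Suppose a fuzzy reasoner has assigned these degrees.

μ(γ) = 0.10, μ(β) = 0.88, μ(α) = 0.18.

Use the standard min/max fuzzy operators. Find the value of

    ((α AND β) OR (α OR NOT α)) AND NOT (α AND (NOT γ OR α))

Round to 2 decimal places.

0.82

α AND β = min(a, b) on (0.18, 0.88) = 0.18
NOT α = 1 − 0.18 = 0.82
α OR NOT α = max(a, b) on (0.18, 0.82) = 0.82
(α AND β) OR (α OR NOT α) = max(a, b) on (0.18, 0.82) = 0.82
NOT γ = 1 − 0.10 = 0.90
NOT γ OR α = max(a, b) on (0.90, 0.18) = 0.90
α AND (NOT γ OR α) = min(a, b) on (0.18, 0.90) = 0.18
NOT (α AND (NOT γ OR α)) = 1 − 0.18 = 0.82
((α AND β) OR (α OR NOT α)) AND NOT (α AND (NOT γ OR α)) = min(a, b) on (0.82, 0.82) = 0.82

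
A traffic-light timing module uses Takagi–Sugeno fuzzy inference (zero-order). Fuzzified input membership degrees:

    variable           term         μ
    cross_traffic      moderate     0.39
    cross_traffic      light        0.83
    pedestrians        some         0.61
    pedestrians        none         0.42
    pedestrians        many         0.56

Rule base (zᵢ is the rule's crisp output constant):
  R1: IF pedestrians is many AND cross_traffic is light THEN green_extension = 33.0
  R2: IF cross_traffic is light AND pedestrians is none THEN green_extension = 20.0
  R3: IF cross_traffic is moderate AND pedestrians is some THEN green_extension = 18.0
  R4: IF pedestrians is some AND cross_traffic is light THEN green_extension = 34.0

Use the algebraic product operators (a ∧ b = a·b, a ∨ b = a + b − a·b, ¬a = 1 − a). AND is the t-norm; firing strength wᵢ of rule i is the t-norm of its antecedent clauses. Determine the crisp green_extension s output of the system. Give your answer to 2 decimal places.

R1 (z=33.0): many=0.56, light=0.83; AND[a·b] → w = 0.4648
R2 (z=20.0): light=0.83, none=0.42; AND[a·b] → w = 0.3486
R3 (z=18.0): moderate=0.39, some=0.61; AND[a·b] → w = 0.2379
R4 (z=34.0): some=0.61, light=0.83; AND[a·b] → w = 0.5063
Weighted average = (0.4648·33.0 + 0.3486·20.0 + 0.2379·18.0 + 0.5063·34.0) / (0.4648 + 0.3486 + 0.2379 + 0.5063)
  = 43.8068 / 1.5576 = 28.12

28.12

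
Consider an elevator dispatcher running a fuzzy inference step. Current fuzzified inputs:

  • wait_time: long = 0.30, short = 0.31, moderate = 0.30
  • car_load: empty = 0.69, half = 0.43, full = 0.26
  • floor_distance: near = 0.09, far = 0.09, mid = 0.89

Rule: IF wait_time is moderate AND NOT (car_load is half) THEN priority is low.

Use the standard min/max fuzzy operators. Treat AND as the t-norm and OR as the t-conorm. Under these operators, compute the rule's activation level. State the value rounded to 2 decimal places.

firing strength: moderate=0.30, ¬half=1−0.43=0.57; AND[min(a, b)] → w = 0.30

0.30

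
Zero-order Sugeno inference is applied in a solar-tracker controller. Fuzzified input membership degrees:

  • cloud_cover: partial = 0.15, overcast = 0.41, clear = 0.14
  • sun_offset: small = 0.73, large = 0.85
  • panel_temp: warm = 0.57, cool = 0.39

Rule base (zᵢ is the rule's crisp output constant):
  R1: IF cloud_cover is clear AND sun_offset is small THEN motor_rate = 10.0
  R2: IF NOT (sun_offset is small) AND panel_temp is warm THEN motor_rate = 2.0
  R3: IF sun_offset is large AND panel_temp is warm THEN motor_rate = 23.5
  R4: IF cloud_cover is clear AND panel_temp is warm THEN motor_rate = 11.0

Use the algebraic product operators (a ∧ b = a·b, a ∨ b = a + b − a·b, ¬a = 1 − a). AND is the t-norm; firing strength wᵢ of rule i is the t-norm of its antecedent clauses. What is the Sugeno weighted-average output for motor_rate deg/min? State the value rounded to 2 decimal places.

R1 (z=10.0): clear=0.14, small=0.73; AND[a·b] → w = 0.1022
R2 (z=2.0): ¬small=1−0.73=0.27, warm=0.57; AND[a·b] → w = 0.1539
R3 (z=23.5): large=0.85, warm=0.57; AND[a·b] → w = 0.4845
R4 (z=11.0): clear=0.14, warm=0.57; AND[a·b] → w = 0.0798
Weighted average = (0.1022·10.0 + 0.1539·2.0 + 0.4845·23.5 + 0.0798·11.0) / (0.1022 + 0.1539 + 0.4845 + 0.0798)
  = 13.5933 / 0.8204 = 16.57

16.57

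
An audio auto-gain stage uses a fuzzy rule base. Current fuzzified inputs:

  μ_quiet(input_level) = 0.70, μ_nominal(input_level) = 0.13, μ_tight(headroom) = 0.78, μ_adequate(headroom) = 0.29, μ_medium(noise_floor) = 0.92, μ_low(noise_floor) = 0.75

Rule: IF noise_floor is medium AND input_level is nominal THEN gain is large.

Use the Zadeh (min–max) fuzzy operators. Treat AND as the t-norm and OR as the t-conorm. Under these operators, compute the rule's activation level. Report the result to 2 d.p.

0.13

firing strength: medium=0.92, nominal=0.13; AND[min(a, b)] → w = 0.13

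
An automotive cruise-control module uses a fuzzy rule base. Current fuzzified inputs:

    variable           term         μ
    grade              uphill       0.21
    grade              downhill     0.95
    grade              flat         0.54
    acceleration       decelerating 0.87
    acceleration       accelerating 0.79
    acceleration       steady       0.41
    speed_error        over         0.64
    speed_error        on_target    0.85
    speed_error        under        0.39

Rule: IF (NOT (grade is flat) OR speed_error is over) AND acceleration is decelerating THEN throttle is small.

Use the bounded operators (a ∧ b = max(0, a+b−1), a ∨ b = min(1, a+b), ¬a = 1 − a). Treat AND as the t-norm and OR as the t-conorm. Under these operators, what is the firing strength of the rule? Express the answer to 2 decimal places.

firing strength: (¬flat=1−0.54=0.46 OR over=0.64) = 1.00; AND[max(0, a+b−1)] with decelerating=0.87 → w = 0.87

0.87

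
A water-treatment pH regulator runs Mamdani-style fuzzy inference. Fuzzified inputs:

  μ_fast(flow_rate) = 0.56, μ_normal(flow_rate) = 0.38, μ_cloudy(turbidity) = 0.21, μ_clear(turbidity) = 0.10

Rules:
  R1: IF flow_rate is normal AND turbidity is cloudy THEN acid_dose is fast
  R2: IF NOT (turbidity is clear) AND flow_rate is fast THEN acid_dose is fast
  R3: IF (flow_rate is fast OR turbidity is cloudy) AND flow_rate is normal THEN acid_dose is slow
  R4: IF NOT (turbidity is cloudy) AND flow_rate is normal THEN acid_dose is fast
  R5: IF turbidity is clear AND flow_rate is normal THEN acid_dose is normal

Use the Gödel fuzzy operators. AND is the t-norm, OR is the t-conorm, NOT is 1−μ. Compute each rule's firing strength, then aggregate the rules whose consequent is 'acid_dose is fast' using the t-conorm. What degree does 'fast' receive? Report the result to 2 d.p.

0.56

R1: normal=0.38, cloudy=0.21; AND[min(a, b)] → w = 0.21
R2: ¬clear=1−0.10=0.90, fast=0.56; AND[min(a, b)] → w = 0.56
R3: (fast=0.56 OR cloudy=0.21) = 0.56; AND[min(a, b)] with normal=0.38 → w = 0.38
R4: ¬cloudy=1−0.21=0.79, normal=0.38; AND[min(a, b)] → w = 0.38
R5: clear=0.10, normal=0.38; AND[min(a, b)] → w = 0.10
Rules with consequent 'fast': {R1, R2, R4} → strengths 0.21, 0.56, 0.38
Aggregate via t-conorm [max(a, b)]: 0.56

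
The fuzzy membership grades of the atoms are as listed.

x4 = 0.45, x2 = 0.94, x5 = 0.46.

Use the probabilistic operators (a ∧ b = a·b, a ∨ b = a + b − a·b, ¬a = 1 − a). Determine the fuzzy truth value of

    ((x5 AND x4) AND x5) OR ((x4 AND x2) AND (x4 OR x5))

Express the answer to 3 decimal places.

0.364

x5 AND x4 = a·b on (0.4600, 0.4500) = 0.2070
(x5 AND x4) AND x5 = a·b on (0.2070, 0.4600) = 0.0952
x4 AND x2 = a·b on (0.4500, 0.9400) = 0.4230
x4 OR x5 = a + b − a·b on (0.4500, 0.4600) = 0.7030
(x4 AND x2) AND (x4 OR x5) = a·b on (0.4230, 0.7030) = 0.2974
((x5 AND x4) AND x5) OR ((x4 AND x2) AND (x4 OR x5)) = a + b − a·b on (0.0952, 0.2974) = 0.3643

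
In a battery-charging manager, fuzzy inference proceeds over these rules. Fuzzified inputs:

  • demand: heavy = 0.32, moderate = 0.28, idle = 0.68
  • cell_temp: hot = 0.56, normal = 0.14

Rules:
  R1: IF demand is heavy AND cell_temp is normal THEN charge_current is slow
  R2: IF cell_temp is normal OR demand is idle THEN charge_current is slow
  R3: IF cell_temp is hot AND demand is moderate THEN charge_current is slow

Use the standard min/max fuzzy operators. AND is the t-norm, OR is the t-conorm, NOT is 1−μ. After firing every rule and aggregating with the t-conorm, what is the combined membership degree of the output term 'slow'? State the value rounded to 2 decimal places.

0.68

R1: heavy=0.32, normal=0.14; AND[min(a, b)] → w = 0.14
R2: normal=0.14, idle=0.68; OR[max(a, b)] → w = 0.68
R3: hot=0.56, moderate=0.28; AND[min(a, b)] → w = 0.28
Rules with consequent 'slow': {R1, R2, R3} → strengths 0.14, 0.68, 0.28
Aggregate via t-conorm [max(a, b)]: 0.68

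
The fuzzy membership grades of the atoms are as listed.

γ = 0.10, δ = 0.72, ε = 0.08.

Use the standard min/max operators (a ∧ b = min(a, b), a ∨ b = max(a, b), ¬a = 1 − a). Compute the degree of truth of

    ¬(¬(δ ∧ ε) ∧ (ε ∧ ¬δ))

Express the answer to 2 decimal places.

0.92

δ ∧ ε = min(a, b) on (0.72, 0.08) = 0.08
¬(δ ∧ ε) = 1 − 0.08 = 0.92
¬δ = 1 − 0.72 = 0.28
ε ∧ ¬δ = min(a, b) on (0.08, 0.28) = 0.08
¬(δ ∧ ε) ∧ (ε ∧ ¬δ) = min(a, b) on (0.92, 0.08) = 0.08
¬(¬(δ ∧ ε) ∧ (ε ∧ ¬δ)) = 1 − 0.08 = 0.92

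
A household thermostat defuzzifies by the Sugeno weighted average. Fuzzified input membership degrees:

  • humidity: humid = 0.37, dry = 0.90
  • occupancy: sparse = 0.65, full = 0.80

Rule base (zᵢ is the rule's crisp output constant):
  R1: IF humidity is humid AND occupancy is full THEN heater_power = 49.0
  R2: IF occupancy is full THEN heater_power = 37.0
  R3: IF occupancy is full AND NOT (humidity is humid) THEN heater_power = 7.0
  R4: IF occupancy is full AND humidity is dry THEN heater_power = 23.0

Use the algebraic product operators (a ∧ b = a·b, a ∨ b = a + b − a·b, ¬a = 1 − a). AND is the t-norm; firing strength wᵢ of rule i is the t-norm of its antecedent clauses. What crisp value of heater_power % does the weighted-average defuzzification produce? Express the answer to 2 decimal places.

R1 (z=49.0): humid=0.37, full=0.80; AND[a·b] → w = 0.2960
R2 (z=37.0): full=0.80 → w = 0.8000
R3 (z=7.0): full=0.80, ¬humid=1−0.37=0.63; AND[a·b] → w = 0.5040
R4 (z=23.0): full=0.80, dry=0.90; AND[a·b] → w = 0.7200
Weighted average = (0.2960·49.0 + 0.8000·37.0 + 0.5040·7.0 + 0.7200·23.0) / (0.2960 + 0.8000 + 0.5040 + 0.7200)
  = 64.1920 / 2.3200 = 27.67

27.67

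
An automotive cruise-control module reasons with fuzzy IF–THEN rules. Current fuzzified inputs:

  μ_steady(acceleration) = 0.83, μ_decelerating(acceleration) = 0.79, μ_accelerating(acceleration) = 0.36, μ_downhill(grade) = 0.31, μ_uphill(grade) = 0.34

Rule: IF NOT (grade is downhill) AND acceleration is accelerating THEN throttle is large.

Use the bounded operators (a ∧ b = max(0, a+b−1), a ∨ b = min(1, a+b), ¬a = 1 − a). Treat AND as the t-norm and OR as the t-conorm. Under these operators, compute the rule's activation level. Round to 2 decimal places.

firing strength: ¬downhill=1−0.31=0.69, accelerating=0.36; AND[max(0, a+b−1)] → w = 0.05

0.05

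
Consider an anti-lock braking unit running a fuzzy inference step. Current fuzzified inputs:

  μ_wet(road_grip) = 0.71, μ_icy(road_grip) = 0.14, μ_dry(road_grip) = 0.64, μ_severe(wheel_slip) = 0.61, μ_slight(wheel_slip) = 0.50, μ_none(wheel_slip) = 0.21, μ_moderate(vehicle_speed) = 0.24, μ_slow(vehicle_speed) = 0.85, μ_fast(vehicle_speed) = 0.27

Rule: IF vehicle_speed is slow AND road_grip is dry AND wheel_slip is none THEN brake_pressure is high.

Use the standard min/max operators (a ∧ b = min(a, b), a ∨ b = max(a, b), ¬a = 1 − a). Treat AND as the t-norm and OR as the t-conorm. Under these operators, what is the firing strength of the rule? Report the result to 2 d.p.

firing strength: slow=0.85, dry=0.64, none=0.21; AND[min(a, b)] → w = 0.21

0.21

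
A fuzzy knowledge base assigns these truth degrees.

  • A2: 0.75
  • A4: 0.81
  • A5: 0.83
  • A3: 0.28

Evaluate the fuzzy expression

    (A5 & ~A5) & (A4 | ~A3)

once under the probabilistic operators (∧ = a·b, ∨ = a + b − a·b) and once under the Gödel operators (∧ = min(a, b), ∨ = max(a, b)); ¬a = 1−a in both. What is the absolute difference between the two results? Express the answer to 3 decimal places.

Under probabilistic:
  ~A5 = 1 − 0.8300 = 0.1700
  A5 & ~A5 = a·b on (0.8300, 0.1700) = 0.1411
  ~A3 = 1 − 0.2800 = 0.7200
  A4 | ~A3 = a + b − a·b on (0.8100, 0.7200) = 0.9468
  (A5 & ~A5) & (A4 | ~A3) = a·b on (0.1411, 0.9468) = 0.1336
  → value = 0.1336
Under Gödel:
  ~A5 = 1 − 0.83 = 0.17
  A5 & ~A5 = min(a, b) on (0.83, 0.17) = 0.17
  ~A3 = 1 − 0.28 = 0.72
  A4 | ~A3 = max(a, b) on (0.81, 0.72) = 0.81
  (A5 & ~A5) & (A4 | ~A3) = min(a, b) on (0.17, 0.81) = 0.17
  → value = 0.1700
|0.1336 − 0.1700| = 0.036

0.036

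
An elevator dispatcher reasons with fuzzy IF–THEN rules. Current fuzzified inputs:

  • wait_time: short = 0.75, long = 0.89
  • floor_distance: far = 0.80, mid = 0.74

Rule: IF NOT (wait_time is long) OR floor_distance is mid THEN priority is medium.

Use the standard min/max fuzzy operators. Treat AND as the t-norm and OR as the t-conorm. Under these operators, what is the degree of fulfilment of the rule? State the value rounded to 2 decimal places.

firing strength: ¬long=1−0.89=0.11, mid=0.74; OR[max(a, b)] → w = 0.74

0.74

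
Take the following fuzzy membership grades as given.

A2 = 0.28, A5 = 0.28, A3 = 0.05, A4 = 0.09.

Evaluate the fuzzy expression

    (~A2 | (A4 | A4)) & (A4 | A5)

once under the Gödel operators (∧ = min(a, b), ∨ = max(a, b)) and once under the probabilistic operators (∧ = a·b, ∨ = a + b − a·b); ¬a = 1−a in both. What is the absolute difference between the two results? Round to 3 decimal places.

Under Gödel:
  ~A2 = 1 − 0.28 = 0.72
  A4 | A4 = max(a, b) on (0.09, 0.09) = 0.09
  ~A2 | (A4 | A4) = max(a, b) on (0.72, 0.09) = 0.72
  A4 | A5 = max(a, b) on (0.09, 0.28) = 0.28
  (~A2 | (A4 | A4)) & (A4 | A5) = min(a, b) on (0.72, 0.28) = 0.28
  → value = 0.2800
Under probabilistic:
  ~A2 = 1 − 0.2800 = 0.7200
  A4 | A4 = a + b − a·b on (0.0900, 0.0900) = 0.1719
  ~A2 | (A4 | A4) = a + b − a·b on (0.7200, 0.1719) = 0.7681
  A4 | A5 = a + b − a·b on (0.0900, 0.2800) = 0.3448
  (~A2 | (A4 | A4)) & (A4 | A5) = a·b on (0.7681, 0.3448) = 0.2649
  → value = 0.2649
|0.2800 − 0.2649| = 0.015

0.015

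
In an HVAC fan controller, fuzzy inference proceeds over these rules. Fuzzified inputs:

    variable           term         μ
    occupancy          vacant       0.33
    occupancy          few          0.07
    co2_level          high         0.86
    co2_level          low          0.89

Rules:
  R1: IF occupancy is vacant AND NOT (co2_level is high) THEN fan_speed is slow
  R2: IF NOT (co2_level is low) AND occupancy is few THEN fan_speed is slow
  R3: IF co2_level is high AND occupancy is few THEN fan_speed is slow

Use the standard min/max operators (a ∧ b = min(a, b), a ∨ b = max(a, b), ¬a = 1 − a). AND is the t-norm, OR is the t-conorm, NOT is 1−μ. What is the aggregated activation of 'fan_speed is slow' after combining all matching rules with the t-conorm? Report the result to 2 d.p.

0.14

R1: vacant=0.33, ¬high=1−0.86=0.14; AND[min(a, b)] → w = 0.14
R2: ¬low=1−0.89=0.11, few=0.07; AND[min(a, b)] → w = 0.07
R3: high=0.86, few=0.07; AND[min(a, b)] → w = 0.07
Rules with consequent 'slow': {R1, R2, R3} → strengths 0.14, 0.07, 0.07
Aggregate via t-conorm [max(a, b)]: 0.14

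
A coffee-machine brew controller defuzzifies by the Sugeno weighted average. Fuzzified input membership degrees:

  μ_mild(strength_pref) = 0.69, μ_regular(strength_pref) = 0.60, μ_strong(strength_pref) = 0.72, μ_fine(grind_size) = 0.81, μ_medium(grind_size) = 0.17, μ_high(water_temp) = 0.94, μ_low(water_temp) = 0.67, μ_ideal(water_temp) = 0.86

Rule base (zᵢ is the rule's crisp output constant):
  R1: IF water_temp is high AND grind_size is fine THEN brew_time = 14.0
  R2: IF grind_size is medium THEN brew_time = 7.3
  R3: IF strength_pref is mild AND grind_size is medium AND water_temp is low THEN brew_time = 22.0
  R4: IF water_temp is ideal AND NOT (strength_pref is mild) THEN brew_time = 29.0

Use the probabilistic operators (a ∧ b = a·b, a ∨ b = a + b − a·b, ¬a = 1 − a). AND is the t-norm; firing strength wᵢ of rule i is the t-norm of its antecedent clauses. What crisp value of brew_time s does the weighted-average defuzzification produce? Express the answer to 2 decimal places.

R1 (z=14.0): high=0.94, fine=0.81; AND[a·b] → w = 0.7614
R2 (z=7.3): medium=0.17 → w = 0.1700
R3 (z=22.0): mild=0.69, medium=0.17, low=0.67; AND[a·b] → w = 0.0786
R4 (z=29.0): ideal=0.86, ¬mild=1−0.69=0.31; AND[a·b] → w = 0.2666
Weighted average = (0.7614·14.0 + 0.1700·7.3 + 0.0786·22.0 + 0.2666·29.0) / (0.7614 + 0.1700 + 0.0786 + 0.2666)
  = 21.3610 / 1.2766 = 16.73

16.73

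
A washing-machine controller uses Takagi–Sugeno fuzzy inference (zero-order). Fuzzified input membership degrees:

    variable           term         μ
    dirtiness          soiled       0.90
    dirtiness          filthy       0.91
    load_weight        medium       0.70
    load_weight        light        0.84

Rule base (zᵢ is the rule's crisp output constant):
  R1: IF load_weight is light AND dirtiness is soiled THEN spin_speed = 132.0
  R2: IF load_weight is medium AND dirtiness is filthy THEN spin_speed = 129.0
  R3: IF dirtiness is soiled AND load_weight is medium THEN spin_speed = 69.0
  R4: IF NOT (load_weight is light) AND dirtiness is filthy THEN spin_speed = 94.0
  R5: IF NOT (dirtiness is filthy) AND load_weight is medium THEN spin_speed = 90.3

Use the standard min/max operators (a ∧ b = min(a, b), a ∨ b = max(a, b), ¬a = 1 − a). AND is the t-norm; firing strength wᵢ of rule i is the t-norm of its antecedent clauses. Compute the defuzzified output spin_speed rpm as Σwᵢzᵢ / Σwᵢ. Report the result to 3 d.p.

R1 (z=132.0): light=0.84, soiled=0.90; AND[min(a, b)] → w = 0.84
R2 (z=129.0): medium=0.70, filthy=0.91; AND[min(a, b)] → w = 0.70
R3 (z=69.0): soiled=0.90, medium=0.70; AND[min(a, b)] → w = 0.70
R4 (z=94.0): ¬light=1−0.84=0.16, filthy=0.91; AND[min(a, b)] → w = 0.16
R5 (z=90.3): ¬filthy=1−0.91=0.09, medium=0.70; AND[min(a, b)] → w = 0.09
Weighted average = (0.84·132.0 + 0.70·129.0 + 0.70·69.0 + 0.16·94.0 + 0.09·90.3) / (0.84 + 0.70 + 0.70 + 0.16 + 0.09)
  = 272.6470 / 2.4900 = 109.497

109.497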